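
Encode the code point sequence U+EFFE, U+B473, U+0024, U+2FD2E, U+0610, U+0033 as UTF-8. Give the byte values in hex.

EE BF BE EB 91 B3 24 F0 AF B4 AE D8 90 33

U+EFFE: 3-byte form → EE BF BE.
U+B473: 3-byte form → EB 91 B3.
U+0024: 1-byte form → 24.
U+2FD2E: 4-byte form → F0 AF B4 AE.
U+0610: 2-byte form → D8 90.
U+0033: 1-byte form → 33.
Concatenated (14 bytes): EE BF BE EB 91 B3 24 F0 AF B4 AE D8 90 33.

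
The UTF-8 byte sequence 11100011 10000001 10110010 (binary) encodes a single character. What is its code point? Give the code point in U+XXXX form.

U+3072

Leading byte 0xE3 = 11100011 matches 1110xxxx → 3-byte sequence.
Byte 1: 0xE3 = 11100011, payload 0011 (4 bits).
Byte 2: 0x81 = 10000001 (10xxxxxx ✓), payload 000001.
Byte 3: 0xB2 = 10110010 (10xxxxxx ✓), payload 110010.
Concatenate: 0011000001110010 = 0x3072 (16 bits → U+3072).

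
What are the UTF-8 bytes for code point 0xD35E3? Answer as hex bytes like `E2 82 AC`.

F3 93 97 A3

U+D35E3 = 0xD35E3 = 865763 decimal. In range U+10000–U+10FFFF → 4-byte form: 11110xxx 10xxxxxx 10xxxxxx 10xxxxxx.
Binary (21 bits): 011010011010111100011.
Split 3+6+6+6: 011 | 010011 | 010111 | 100011.
Byte 1: 11110011 = 0xF3.
Byte 2: 10010011 = 0x93.
Byte 3: 10010111 = 0x97.
Byte 4: 10100011 = 0xA3.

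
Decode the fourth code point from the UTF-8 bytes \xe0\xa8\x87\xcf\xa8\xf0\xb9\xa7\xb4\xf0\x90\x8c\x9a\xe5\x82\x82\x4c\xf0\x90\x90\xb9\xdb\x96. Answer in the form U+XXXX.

U+1031A

Offset 0: leading byte 0xE0 = 11100000 → 3-byte char #1 = E0 A8 87.
Offset 3: leading byte 0xCF = 11001111 → 2-byte char #2 = CF A8.
Offset 5: leading byte 0xF0 = 11110000 → 4-byte char #3 = F0 B9 A7 B4.
Offset 9: leading byte 0xF0 = 11110000 → 4-byte char #4 = F0 90 8C 9A.
Leading byte 0xF0 = 11110000 matches 11110xxx → 4-byte sequence.
Byte 1: 0xF0 = 11110000, payload 000 (3 bits).
Byte 2: 0x90 = 10010000 (10xxxxxx ✓), payload 010000.
Byte 3: 0x8C = 10001100 (10xxxxxx ✓), payload 001100.
Byte 4: 0x9A = 10011010 (10xxxxxx ✓), payload 011010.
Concatenate: 000010000001100011010 = 0x1031A (21 bits → U+1031A).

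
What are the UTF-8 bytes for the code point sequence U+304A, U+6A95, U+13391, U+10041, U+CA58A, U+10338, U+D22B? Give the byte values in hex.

U+304A: 3-byte form → E3 81 8A.
U+6A95: 3-byte form → E6 AA 95.
U+13391: 4-byte form → F0 93 8E 91.
U+10041: 4-byte form → F0 90 81 81.
U+CA58A: 4-byte form → F3 8A 96 8A.
U+10338: 4-byte form → F0 90 8C B8.
U+D22B: 3-byte form → ED 88 AB.
Concatenated (25 bytes): E3 81 8A E6 AA 95 F0 93 8E 91 F0 90 81 81 F3 8A 96 8A F0 90 8C B8 ED 88 AB.

E3 81 8A E6 AA 95 F0 93 8E 91 F0 90 81 81 F3 8A 96 8A F0 90 8C B8 ED 88 AB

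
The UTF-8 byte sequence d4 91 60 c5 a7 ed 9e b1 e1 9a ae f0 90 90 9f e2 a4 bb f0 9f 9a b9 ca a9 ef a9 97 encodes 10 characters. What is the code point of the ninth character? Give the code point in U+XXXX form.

Offset 0: leading byte 0xD4 = 11010100 → 2-byte char #1 = D4 91.
Offset 2: leading byte 0x60 = 01100000 → 1-byte char #2 = 60.
Offset 3: leading byte 0xC5 = 11000101 → 2-byte char #3 = C5 A7.
Offset 5: leading byte 0xED = 11101101 → 3-byte char #4 = ED 9E B1.
Offset 8: leading byte 0xE1 = 11100001 → 3-byte char #5 = E1 9A AE.
Offset 11: leading byte 0xF0 = 11110000 → 4-byte char #6 = F0 90 90 9F.
Offset 15: leading byte 0xE2 = 11100010 → 3-byte char #7 = E2 A4 BB.
Offset 18: leading byte 0xF0 = 11110000 → 4-byte char #8 = F0 9F 9A B9.
Offset 22: leading byte 0xCA = 11001010 → 2-byte char #9 = CA A9.
Leading byte 0xCA = 11001010 matches 110xxxxx → 2-byte sequence.
Byte 1: 0xCA = 11001010, payload 01010 (5 bits).
Byte 2: 0xA9 = 10101001 (10xxxxxx ✓), payload 101001.
Concatenate: 01010101001 = 0x2A9 (11 bits → U+02A9).

U+02A9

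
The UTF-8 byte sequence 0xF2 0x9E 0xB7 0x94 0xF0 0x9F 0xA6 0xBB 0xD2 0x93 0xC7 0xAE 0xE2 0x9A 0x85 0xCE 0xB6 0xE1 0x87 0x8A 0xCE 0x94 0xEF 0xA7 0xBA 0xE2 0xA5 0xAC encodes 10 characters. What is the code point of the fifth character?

U+2685

Offset 0: leading byte 0xF2 = 11110010 → 4-byte char #1 = F2 9E B7 94.
Offset 4: leading byte 0xF0 = 11110000 → 4-byte char #2 = F0 9F A6 BB.
Offset 8: leading byte 0xD2 = 11010010 → 2-byte char #3 = D2 93.
Offset 10: leading byte 0xC7 = 11000111 → 2-byte char #4 = C7 AE.
Offset 12: leading byte 0xE2 = 11100010 → 3-byte char #5 = E2 9A 85.
Leading byte 0xE2 = 11100010 matches 1110xxxx → 3-byte sequence.
Byte 1: 0xE2 = 11100010, payload 0010 (4 bits).
Byte 2: 0x9A = 10011010 (10xxxxxx ✓), payload 011010.
Byte 3: 0x85 = 10000101 (10xxxxxx ✓), payload 000101.
Concatenate: 0010011010000101 = 0x2685 (16 bits → U+2685).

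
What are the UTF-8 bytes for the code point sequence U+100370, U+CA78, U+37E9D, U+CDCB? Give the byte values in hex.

F4 80 8D B0 EC A9 B8 F0 B7 BA 9D EC B7 8B

U+100370: 4-byte form → F4 80 8D B0.
U+CA78: 3-byte form → EC A9 B8.
U+37E9D: 4-byte form → F0 B7 BA 9D.
U+CDCB: 3-byte form → EC B7 8B.
Concatenated (14 bytes): F4 80 8D B0 EC A9 B8 F0 B7 BA 9D EC B7 8B.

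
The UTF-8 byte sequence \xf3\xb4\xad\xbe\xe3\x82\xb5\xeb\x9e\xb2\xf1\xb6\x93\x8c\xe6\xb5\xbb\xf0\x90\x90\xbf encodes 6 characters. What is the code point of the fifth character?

U+6D7B

Offset 0: leading byte 0xF3 = 11110011 → 4-byte char #1 = F3 B4 AD BE.
Offset 4: leading byte 0xE3 = 11100011 → 3-byte char #2 = E3 82 B5.
Offset 7: leading byte 0xEB = 11101011 → 3-byte char #3 = EB 9E B2.
Offset 10: leading byte 0xF1 = 11110001 → 4-byte char #4 = F1 B6 93 8C.
Offset 14: leading byte 0xE6 = 11100110 → 3-byte char #5 = E6 B5 BB.
Leading byte 0xE6 = 11100110 matches 1110xxxx → 3-byte sequence.
Byte 1: 0xE6 = 11100110, payload 0110 (4 bits).
Byte 2: 0xB5 = 10110101 (10xxxxxx ✓), payload 110101.
Byte 3: 0xBB = 10111011 (10xxxxxx ✓), payload 111011.
Concatenate: 0110110101111011 = 0x6D7B (16 bits → U+6D7B).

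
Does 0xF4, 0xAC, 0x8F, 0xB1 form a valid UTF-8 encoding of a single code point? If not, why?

Leading byte 0xF4 = 11110100 → 4-byte form.
Payload = 0x12C3F1, which exceeds U+10FFFF, the maximum Unicode code point. (Leading bytes F5–FF, or F4 followed by ≥ 0x90, are invalid.)

invalid (encodes a value above U+10FFFF)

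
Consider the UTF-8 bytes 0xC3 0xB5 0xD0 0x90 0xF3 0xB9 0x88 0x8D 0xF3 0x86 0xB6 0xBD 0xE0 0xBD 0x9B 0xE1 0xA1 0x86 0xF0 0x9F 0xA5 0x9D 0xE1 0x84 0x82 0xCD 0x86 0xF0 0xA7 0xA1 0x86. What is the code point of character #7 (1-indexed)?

U+1F95D

Offset 0: leading byte 0xC3 = 11000011 → 2-byte char #1 = C3 B5.
Offset 2: leading byte 0xD0 = 11010000 → 2-byte char #2 = D0 90.
Offset 4: leading byte 0xF3 = 11110011 → 4-byte char #3 = F3 B9 88 8D.
Offset 8: leading byte 0xF3 = 11110011 → 4-byte char #4 = F3 86 B6 BD.
Offset 12: leading byte 0xE0 = 11100000 → 3-byte char #5 = E0 BD 9B.
Offset 15: leading byte 0xE1 = 11100001 → 3-byte char #6 = E1 A1 86.
Offset 18: leading byte 0xF0 = 11110000 → 4-byte char #7 = F0 9F A5 9D.
Leading byte 0xF0 = 11110000 matches 11110xxx → 4-byte sequence.
Byte 1: 0xF0 = 11110000, payload 000 (3 bits).
Byte 2: 0x9F = 10011111 (10xxxxxx ✓), payload 011111.
Byte 3: 0xA5 = 10100101 (10xxxxxx ✓), payload 100101.
Byte 4: 0x9D = 10011101 (10xxxxxx ✓), payload 011101.
Concatenate: 000011111100101011101 = 0x1F95D (21 bits → U+1F95D).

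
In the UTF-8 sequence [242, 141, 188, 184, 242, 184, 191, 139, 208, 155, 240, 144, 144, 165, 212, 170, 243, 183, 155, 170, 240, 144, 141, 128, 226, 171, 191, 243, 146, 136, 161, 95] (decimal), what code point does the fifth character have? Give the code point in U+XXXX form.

Offset 0: leading byte 0xF2 = 11110010 → 4-byte char #1 = F2 8D BC B8.
Offset 4: leading byte 0xF2 = 11110010 → 4-byte char #2 = F2 B8 BF 8B.
Offset 8: leading byte 0xD0 = 11010000 → 2-byte char #3 = D0 9B.
Offset 10: leading byte 0xF0 = 11110000 → 4-byte char #4 = F0 90 90 A5.
Offset 14: leading byte 0xD4 = 11010100 → 2-byte char #5 = D4 AA.
Leading byte 0xD4 = 11010100 matches 110xxxxx → 2-byte sequence.
Byte 1: 0xD4 = 11010100, payload 10100 (5 bits).
Byte 2: 0xAA = 10101010 (10xxxxxx ✓), payload 101010.
Concatenate: 10100101010 = 0x52A (11 bits → U+052A).

U+052A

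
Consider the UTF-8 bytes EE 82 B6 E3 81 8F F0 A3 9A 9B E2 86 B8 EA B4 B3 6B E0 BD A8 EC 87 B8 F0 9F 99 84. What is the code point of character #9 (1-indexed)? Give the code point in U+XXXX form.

U+1F644

Offset 0: leading byte 0xEE = 11101110 → 3-byte char #1 = EE 82 B6.
Offset 3: leading byte 0xE3 = 11100011 → 3-byte char #2 = E3 81 8F.
Offset 6: leading byte 0xF0 = 11110000 → 4-byte char #3 = F0 A3 9A 9B.
Offset 10: leading byte 0xE2 = 11100010 → 3-byte char #4 = E2 86 B8.
Offset 13: leading byte 0xEA = 11101010 → 3-byte char #5 = EA B4 B3.
Offset 16: leading byte 0x6B = 01101011 → 1-byte char #6 = 6B.
Offset 17: leading byte 0xE0 = 11100000 → 3-byte char #7 = E0 BD A8.
Offset 20: leading byte 0xEC = 11101100 → 3-byte char #8 = EC 87 B8.
Offset 23: leading byte 0xF0 = 11110000 → 4-byte char #9 = F0 9F 99 84.
Leading byte 0xF0 = 11110000 matches 11110xxx → 4-byte sequence.
Byte 1: 0xF0 = 11110000, payload 000 (3 bits).
Byte 2: 0x9F = 10011111 (10xxxxxx ✓), payload 011111.
Byte 3: 0x99 = 10011001 (10xxxxxx ✓), payload 011001.
Byte 4: 0x84 = 10000100 (10xxxxxx ✓), payload 000100.
Concatenate: 000011111011001000100 = 0x1F644 (21 bits → U+1F644).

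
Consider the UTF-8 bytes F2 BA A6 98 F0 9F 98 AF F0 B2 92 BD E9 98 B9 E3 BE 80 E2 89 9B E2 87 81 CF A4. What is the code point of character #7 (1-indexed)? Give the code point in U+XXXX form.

Offset 0: leading byte 0xF2 = 11110010 → 4-byte char #1 = F2 BA A6 98.
Offset 4: leading byte 0xF0 = 11110000 → 4-byte char #2 = F0 9F 98 AF.
Offset 8: leading byte 0xF0 = 11110000 → 4-byte char #3 = F0 B2 92 BD.
Offset 12: leading byte 0xE9 = 11101001 → 3-byte char #4 = E9 98 B9.
Offset 15: leading byte 0xE3 = 11100011 → 3-byte char #5 = E3 BE 80.
Offset 18: leading byte 0xE2 = 11100010 → 3-byte char #6 = E2 89 9B.
Offset 21: leading byte 0xE2 = 11100010 → 3-byte char #7 = E2 87 81.
Leading byte 0xE2 = 11100010 matches 1110xxxx → 3-byte sequence.
Byte 1: 0xE2 = 11100010, payload 0010 (4 bits).
Byte 2: 0x87 = 10000111 (10xxxxxx ✓), payload 000111.
Byte 3: 0x81 = 10000001 (10xxxxxx ✓), payload 000001.
Concatenate: 0010000111000001 = 0x21C1 (16 bits → U+21C1).

U+21C1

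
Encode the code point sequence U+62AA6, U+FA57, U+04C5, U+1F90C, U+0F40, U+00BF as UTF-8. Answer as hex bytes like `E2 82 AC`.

U+62AA6: 4-byte form → F1 A2 AA A6.
U+FA57: 3-byte form → EF A9 97.
U+04C5: 2-byte form → D3 85.
U+1F90C: 4-byte form → F0 9F A4 8C.
U+0F40: 3-byte form → E0 BD 80.
U+00BF: 2-byte form → C2 BF.
Concatenated (18 bytes): F1 A2 AA A6 EF A9 97 D3 85 F0 9F A4 8C E0 BD 80 C2 BF.

F1 A2 AA A6 EF A9 97 D3 85 F0 9F A4 8C E0 BD 80 C2 BF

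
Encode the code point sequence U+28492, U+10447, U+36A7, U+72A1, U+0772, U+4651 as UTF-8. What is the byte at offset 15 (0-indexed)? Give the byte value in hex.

U+28492 → 4-byte form F0 A8 92 92 at offsets 0–3.
U+10447 → 4-byte form F0 90 91 87 at offsets 4–7.
U+36A7 → 3-byte form E3 9A A7 at offsets 8–10.
U+72A1 → 3-byte form E7 8A A1 at offsets 11–13.
U+0772 → 2-byte form DD B2 at offsets 14–15.
Offset 15 falls in char 5's range; it's byte 2 of DD B2 = 0xB2.

0xB2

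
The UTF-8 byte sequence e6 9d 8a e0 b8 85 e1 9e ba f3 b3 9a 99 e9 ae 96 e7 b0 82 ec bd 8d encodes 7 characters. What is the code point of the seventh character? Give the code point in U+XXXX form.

Offset 0: leading byte 0xE6 = 11100110 → 3-byte char #1 = E6 9D 8A.
Offset 3: leading byte 0xE0 = 11100000 → 3-byte char #2 = E0 B8 85.
Offset 6: leading byte 0xE1 = 11100001 → 3-byte char #3 = E1 9E BA.
Offset 9: leading byte 0xF3 = 11110011 → 4-byte char #4 = F3 B3 9A 99.
Offset 13: leading byte 0xE9 = 11101001 → 3-byte char #5 = E9 AE 96.
Offset 16: leading byte 0xE7 = 11100111 → 3-byte char #6 = E7 B0 82.
Offset 19: leading byte 0xEC = 11101100 → 3-byte char #7 = EC BD 8D.
Leading byte 0xEC = 11101100 matches 1110xxxx → 3-byte sequence.
Byte 1: 0xEC = 11101100, payload 1100 (4 bits).
Byte 2: 0xBD = 10111101 (10xxxxxx ✓), payload 111101.
Byte 3: 0x8D = 10001101 (10xxxxxx ✓), payload 001101.
Concatenate: 1100111101001101 = 0xCF4D (16 bits → U+CF4D).

U+CF4D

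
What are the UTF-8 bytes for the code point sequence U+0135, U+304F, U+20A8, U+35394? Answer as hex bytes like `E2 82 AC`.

C4 B5 E3 81 8F E2 82 A8 F0 B5 8E 94

U+0135: 2-byte form → C4 B5.
U+304F: 3-byte form → E3 81 8F.
U+20A8: 3-byte form → E2 82 A8.
U+35394: 4-byte form → F0 B5 8E 94.
Concatenated (12 bytes): C4 B5 E3 81 8F E2 82 A8 F0 B5 8E 94.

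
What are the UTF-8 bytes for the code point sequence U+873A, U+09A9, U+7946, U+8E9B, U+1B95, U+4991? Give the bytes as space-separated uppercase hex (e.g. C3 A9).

E8 9C BA E0 A6 A9 E7 A5 86 E8 BA 9B E1 AE 95 E4 A6 91

U+873A: 3-byte form → E8 9C BA.
U+09A9: 3-byte form → E0 A6 A9.
U+7946: 3-byte form → E7 A5 86.
U+8E9B: 3-byte form → E8 BA 9B.
U+1B95: 3-byte form → E1 AE 95.
U+4991: 3-byte form → E4 A6 91.
Concatenated (18 bytes): E8 9C BA E0 A6 A9 E7 A5 86 E8 BA 9B E1 AE 95 E4 A6 91.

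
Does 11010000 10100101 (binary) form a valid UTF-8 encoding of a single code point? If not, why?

valid

Leading byte 0xD0 = 11010000 → 2-byte form.
Continuation bytes 0xA5=10100101 all match 10xxxxxx.
Decoded value 0x425 is ≥ 0x80 (shortest form) and not a surrogate.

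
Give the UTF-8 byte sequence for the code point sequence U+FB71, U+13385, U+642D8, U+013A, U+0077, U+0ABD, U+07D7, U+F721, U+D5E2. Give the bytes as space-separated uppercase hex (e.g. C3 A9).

U+FB71: 3-byte form → EF AD B1.
U+13385: 4-byte form → F0 93 8E 85.
U+642D8: 4-byte form → F1 A4 8B 98.
U+013A: 2-byte form → C4 BA.
U+0077: 1-byte form → 77.
U+0ABD: 3-byte form → E0 AA BD.
U+07D7: 2-byte form → DF 97.
U+F721: 3-byte form → EF 9C A1.
U+D5E2: 3-byte form → ED 97 A2.
Concatenated (25 bytes): EF AD B1 F0 93 8E 85 F1 A4 8B 98 C4 BA 77 E0 AA BD DF 97 EF 9C A1 ED 97 A2.

EF AD B1 F0 93 8E 85 F1 A4 8B 98 C4 BA 77 E0 AA BD DF 97 EF 9C A1 ED 97 A2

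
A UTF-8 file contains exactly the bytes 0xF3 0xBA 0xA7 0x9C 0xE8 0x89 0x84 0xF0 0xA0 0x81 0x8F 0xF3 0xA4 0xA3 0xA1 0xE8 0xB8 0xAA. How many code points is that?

5

Byte at offset 0: 0xF3 = 11110011 → 4-byte char (#1). Advance 4.
Byte at offset 4: 0xE8 = 11101000 → 3-byte char (#2). Advance 3.
Byte at offset 7: 0xF0 = 11110000 → 4-byte char (#3). Advance 4.
Byte at offset 11: 0xF3 = 11110011 → 4-byte char (#4). Advance 4.
Byte at offset 15: 0xE8 = 11101000 → 3-byte char (#5). Advance 3.
Reached end at offset 18 after 5 code points.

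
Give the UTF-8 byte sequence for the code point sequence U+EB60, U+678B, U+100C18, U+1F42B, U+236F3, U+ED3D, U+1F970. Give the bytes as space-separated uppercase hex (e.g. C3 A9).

EE AD A0 E6 9E 8B F4 80 B0 98 F0 9F 90 AB F0 A3 9B B3 EE B4 BD F0 9F A5 B0

U+EB60: 3-byte form → EE AD A0.
U+678B: 3-byte form → E6 9E 8B.
U+100C18: 4-byte form → F4 80 B0 98.
U+1F42B: 4-byte form → F0 9F 90 AB.
U+236F3: 4-byte form → F0 A3 9B B3.
U+ED3D: 3-byte form → EE B4 BD.
U+1F970: 4-byte form → F0 9F A5 B0.
Concatenated (25 bytes): EE AD A0 E6 9E 8B F4 80 B0 98 F0 9F 90 AB F0 A3 9B B3 EE B4 BD F0 9F A5 B0.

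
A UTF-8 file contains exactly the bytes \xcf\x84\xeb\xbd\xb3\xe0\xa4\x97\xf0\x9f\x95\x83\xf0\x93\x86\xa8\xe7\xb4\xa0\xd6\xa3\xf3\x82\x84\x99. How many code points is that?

Byte at offset 0: 0xCF = 11001111 → 2-byte char (#1). Advance 2.
Byte at offset 2: 0xEB = 11101011 → 3-byte char (#2). Advance 3.
Byte at offset 5: 0xE0 = 11100000 → 3-byte char (#3). Advance 3.
Byte at offset 8: 0xF0 = 11110000 → 4-byte char (#4). Advance 4.
Byte at offset 12: 0xF0 = 11110000 → 4-byte char (#5). Advance 4.
Byte at offset 16: 0xE7 = 11100111 → 3-byte char (#6). Advance 3.
Byte at offset 19: 0xD6 = 11010110 → 2-byte char (#7). Advance 2.
Byte at offset 21: 0xF3 = 11110011 → 4-byte char (#8). Advance 4.
Reached end at offset 25 after 8 code points.

8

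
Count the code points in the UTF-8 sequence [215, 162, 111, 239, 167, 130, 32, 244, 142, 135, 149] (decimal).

5

Byte at offset 0: 0xD7 = 11010111 → 2-byte char (#1). Advance 2.
Byte at offset 2: 0x6F = 01101111 → 1-byte char (#2). Advance 1.
Byte at offset 3: 0xEF = 11101111 → 3-byte char (#3). Advance 3.
Byte at offset 6: 0x20 = 00100000 → 1-byte char (#4). Advance 1.
Byte at offset 7: 0xF4 = 11110100 → 4-byte char (#5). Advance 4.
Reached end at offset 11 after 5 code points.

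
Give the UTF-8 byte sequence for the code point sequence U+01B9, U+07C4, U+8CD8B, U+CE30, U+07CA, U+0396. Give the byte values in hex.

U+01B9: 2-byte form → C6 B9.
U+07C4: 2-byte form → DF 84.
U+8CD8B: 4-byte form → F2 8C B6 8B.
U+CE30: 3-byte form → EC B8 B0.
U+07CA: 2-byte form → DF 8A.
U+0396: 2-byte form → CE 96.
Concatenated (15 bytes): C6 B9 DF 84 F2 8C B6 8B EC B8 B0 DF 8A CE 96.

C6 B9 DF 84 F2 8C B6 8B EC B8 B0 DF 8A CE 96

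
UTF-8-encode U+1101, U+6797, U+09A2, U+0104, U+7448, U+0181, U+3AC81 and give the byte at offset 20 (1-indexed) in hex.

0x81

1-indexed offset 20 is 0-indexed offset 19.
U+1101 → 3-byte form E1 84 81 at offsets 0–2.
U+6797 → 3-byte form E6 9E 97 at offsets 3–5.
U+09A2 → 3-byte form E0 A6 A2 at offsets 6–8.
U+0104 → 2-byte form C4 84 at offsets 9–10.
U+7448 → 3-byte form E7 91 88 at offsets 11–13.
U+0181 → 2-byte form C6 81 at offsets 14–15.
U+3AC81 → 4-byte form F0 BA B2 81 at offsets 16–19.
Offset 19 falls in char 7's range; it's byte 4 of F0 BA B2 81 = 0x81.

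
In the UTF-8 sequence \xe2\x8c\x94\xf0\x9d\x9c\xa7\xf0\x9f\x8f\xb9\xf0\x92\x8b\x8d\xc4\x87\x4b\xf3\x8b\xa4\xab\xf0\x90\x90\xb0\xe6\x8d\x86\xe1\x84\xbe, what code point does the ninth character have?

Offset 0: leading byte 0xE2 = 11100010 → 3-byte char #1 = E2 8C 94.
Offset 3: leading byte 0xF0 = 11110000 → 4-byte char #2 = F0 9D 9C A7.
Offset 7: leading byte 0xF0 = 11110000 → 4-byte char #3 = F0 9F 8F B9.
Offset 11: leading byte 0xF0 = 11110000 → 4-byte char #4 = F0 92 8B 8D.
Offset 15: leading byte 0xC4 = 11000100 → 2-byte char #5 = C4 87.
Offset 17: leading byte 0x4B = 01001011 → 1-byte char #6 = 4B.
Offset 18: leading byte 0xF3 = 11110011 → 4-byte char #7 = F3 8B A4 AB.
Offset 22: leading byte 0xF0 = 11110000 → 4-byte char #8 = F0 90 90 B0.
Offset 26: leading byte 0xE6 = 11100110 → 3-byte char #9 = E6 8D 86.
Leading byte 0xE6 = 11100110 matches 1110xxxx → 3-byte sequence.
Byte 1: 0xE6 = 11100110, payload 0110 (4 bits).
Byte 2: 0x8D = 10001101 (10xxxxxx ✓), payload 001101.
Byte 3: 0x86 = 10000110 (10xxxxxx ✓), payload 000110.
Concatenate: 0110001101000110 = 0x6346 (16 bits → U+6346).

U+6346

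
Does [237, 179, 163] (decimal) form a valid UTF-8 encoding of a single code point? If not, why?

invalid (encodes a surrogate (U+D800–U+DFFF))

Structurally a 3-byte sequence; payload = 0xDCE3.
But 0xDCE3 is in U+D800–U+DFFF, the surrogate range. Surrogates are not Unicode scalar values and are forbidden in UTF-8.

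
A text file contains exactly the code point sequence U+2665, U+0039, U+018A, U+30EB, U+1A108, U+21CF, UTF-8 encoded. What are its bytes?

E2 99 A5 39 C6 8A E3 83 AB F0 9A 84 88 E2 87 8F

U+2665: 3-byte form → E2 99 A5.
U+0039: 1-byte form → 39.
U+018A: 2-byte form → C6 8A.
U+30EB: 3-byte form → E3 83 AB.
U+1A108: 4-byte form → F0 9A 84 88.
U+21CF: 3-byte form → E2 87 8F.
Concatenated (16 bytes): E2 99 A5 39 C6 8A E3 83 AB F0 9A 84 88 E2 87 8F.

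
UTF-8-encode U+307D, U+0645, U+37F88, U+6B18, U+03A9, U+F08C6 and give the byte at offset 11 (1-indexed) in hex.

0xAC

1-indexed offset 11 is 0-indexed offset 10.
U+307D → 3-byte form E3 81 BD at offsets 0–2.
U+0645 → 2-byte form D9 85 at offsets 3–4.
U+37F88 → 4-byte form F0 B7 BE 88 at offsets 5–8.
U+6B18 → 3-byte form E6 AC 98 at offsets 9–11.
Offset 10 falls in char 4's range; it's byte 2 of E6 AC 98 = 0xAC.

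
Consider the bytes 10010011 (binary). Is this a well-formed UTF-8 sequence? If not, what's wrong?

Byte 0x93 = 10010011 has the form 10xxxxxx — a continuation byte — but there is no preceding leading byte.

invalid (continuation byte with no leading byte)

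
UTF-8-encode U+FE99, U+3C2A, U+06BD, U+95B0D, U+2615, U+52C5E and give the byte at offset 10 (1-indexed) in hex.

1-indexed offset 10 is 0-indexed offset 9.
U+FE99 → 3-byte form EF BA 99 at offsets 0–2.
U+3C2A → 3-byte form E3 B0 AA at offsets 3–5.
U+06BD → 2-byte form DA BD at offsets 6–7.
U+95B0D → 4-byte form F2 95 AC 8D at offsets 8–11.
Offset 9 falls in char 4's range; it's byte 2 of F2 95 AC 8D = 0x95.

0x95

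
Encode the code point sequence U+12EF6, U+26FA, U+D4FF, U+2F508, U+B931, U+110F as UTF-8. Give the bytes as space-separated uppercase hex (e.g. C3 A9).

F0 92 BB B6 E2 9B BA ED 93 BF F0 AF 94 88 EB A4 B1 E1 84 8F

U+12EF6: 4-byte form → F0 92 BB B6.
U+26FA: 3-byte form → E2 9B BA.
U+D4FF: 3-byte form → ED 93 BF.
U+2F508: 4-byte form → F0 AF 94 88.
U+B931: 3-byte form → EB A4 B1.
U+110F: 3-byte form → E1 84 8F.
Concatenated (20 bytes): F0 92 BB B6 E2 9B BA ED 93 BF F0 AF 94 88 EB A4 B1 E1 84 8F.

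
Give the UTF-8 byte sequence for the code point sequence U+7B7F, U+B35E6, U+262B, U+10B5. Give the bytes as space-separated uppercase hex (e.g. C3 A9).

U+7B7F: 3-byte form → E7 AD BF.
U+B35E6: 4-byte form → F2 B3 97 A6.
U+262B: 3-byte form → E2 98 AB.
U+10B5: 3-byte form → E1 82 B5.
Concatenated (13 bytes): E7 AD BF F2 B3 97 A6 E2 98 AB E1 82 B5.

E7 AD BF F2 B3 97 A6 E2 98 AB E1 82 B5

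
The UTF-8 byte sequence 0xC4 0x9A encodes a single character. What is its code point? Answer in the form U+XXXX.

U+011A

Leading byte 0xC4 = 11000100 matches 110xxxxx → 2-byte sequence.
Byte 1: 0xC4 = 11000100, payload 00100 (5 bits).
Byte 2: 0x9A = 10011010 (10xxxxxx ✓), payload 011010.
Concatenate: 00100011010 = 0x11A (11 bits → U+011A).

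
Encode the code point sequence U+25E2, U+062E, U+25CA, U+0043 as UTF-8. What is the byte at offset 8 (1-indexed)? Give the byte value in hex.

1-indexed offset 8 is 0-indexed offset 7.
U+25E2 → 3-byte form E2 97 A2 at offsets 0–2.
U+062E → 2-byte form D8 AE at offsets 3–4.
U+25CA → 3-byte form E2 97 8A at offsets 5–7.
Offset 7 falls in char 3's range; it's byte 3 of E2 97 8A = 0x8A.

0x8A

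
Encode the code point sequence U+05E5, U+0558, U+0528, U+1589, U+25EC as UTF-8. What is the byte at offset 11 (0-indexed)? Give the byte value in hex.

0xAC

U+05E5 → 2-byte form D7 A5 at offsets 0–1.
U+0558 → 2-byte form D5 98 at offsets 2–3.
U+0528 → 2-byte form D4 A8 at offsets 4–5.
U+1589 → 3-byte form E1 96 89 at offsets 6–8.
U+25EC → 3-byte form E2 97 AC at offsets 9–11.
Offset 11 falls in char 5's range; it's byte 3 of E2 97 AC = 0xAC.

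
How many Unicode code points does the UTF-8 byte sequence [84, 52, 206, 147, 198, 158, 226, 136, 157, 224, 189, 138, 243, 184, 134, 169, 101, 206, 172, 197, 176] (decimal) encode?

Byte at offset 0: 0x54 = 01010100 → 1-byte char (#1). Advance 1.
Byte at offset 1: 0x34 = 00110100 → 1-byte char (#2). Advance 1.
Byte at offset 2: 0xCE = 11001110 → 2-byte char (#3). Advance 2.
Byte at offset 4: 0xC6 = 11000110 → 2-byte char (#4). Advance 2.
Byte at offset 6: 0xE2 = 11100010 → 3-byte char (#5). Advance 3.
Byte at offset 9: 0xE0 = 11100000 → 3-byte char (#6). Advance 3.
Byte at offset 12: 0xF3 = 11110011 → 4-byte char (#7). Advance 4.
Byte at offset 16: 0x65 = 01100101 → 1-byte char (#8). Advance 1.
Byte at offset 17: 0xCE = 11001110 → 2-byte char (#9). Advance 2.
Byte at offset 19: 0xC5 = 11000101 → 2-byte char (#10). Advance 2.
Reached end at offset 21 after 10 code points.

10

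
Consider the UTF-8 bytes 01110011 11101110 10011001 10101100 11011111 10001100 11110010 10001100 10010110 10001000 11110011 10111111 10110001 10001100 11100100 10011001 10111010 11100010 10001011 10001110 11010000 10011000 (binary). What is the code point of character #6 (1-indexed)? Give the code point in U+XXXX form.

Offset 0: leading byte 0x73 = 01110011 → 1-byte char #1 = 73.
Offset 1: leading byte 0xEE = 11101110 → 3-byte char #2 = EE 99 AC.
Offset 4: leading byte 0xDF = 11011111 → 2-byte char #3 = DF 8C.
Offset 6: leading byte 0xF2 = 11110010 → 4-byte char #4 = F2 8C 96 88.
Offset 10: leading byte 0xF3 = 11110011 → 4-byte char #5 = F3 BF B1 8C.
Offset 14: leading byte 0xE4 = 11100100 → 3-byte char #6 = E4 99 BA.
Leading byte 0xE4 = 11100100 matches 1110xxxx → 3-byte sequence.
Byte 1: 0xE4 = 11100100, payload 0100 (4 bits).
Byte 2: 0x99 = 10011001 (10xxxxxx ✓), payload 011001.
Byte 3: 0xBA = 10111010 (10xxxxxx ✓), payload 111010.
Concatenate: 0100011001111010 = 0x467A (16 bits → U+467A).

U+467A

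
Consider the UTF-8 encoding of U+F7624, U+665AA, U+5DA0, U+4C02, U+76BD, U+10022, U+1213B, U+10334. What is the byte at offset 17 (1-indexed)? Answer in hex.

1-indexed offset 17 is 0-indexed offset 16.
U+F7624 → 4-byte form F3 B7 98 A4 at offsets 0–3.
U+665AA → 4-byte form F1 A6 96 AA at offsets 4–7.
U+5DA0 → 3-byte form E5 B6 A0 at offsets 8–10.
U+4C02 → 3-byte form E4 B0 82 at offsets 11–13.
U+76BD → 3-byte form E7 9A BD at offsets 14–16.
Offset 16 falls in char 5's range; it's byte 3 of E7 9A BD = 0xBD.

0xBD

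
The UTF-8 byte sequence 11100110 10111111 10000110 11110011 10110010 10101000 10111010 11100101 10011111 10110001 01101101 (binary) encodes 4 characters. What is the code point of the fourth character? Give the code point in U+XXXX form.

Offset 0: leading byte 0xE6 = 11100110 → 3-byte char #1 = E6 BF 86.
Offset 3: leading byte 0xF3 = 11110011 → 4-byte char #2 = F3 B2 A8 BA.
Offset 7: leading byte 0xE5 = 11100101 → 3-byte char #3 = E5 9F B1.
Offset 10: leading byte 0x6D = 01101101 → 1-byte char #4 = 6D.
Leading byte 0x6D = 01101101 matches 0xxxxxxx → 1-byte sequence.
Byte 1: 0x6D = 01101101, payload 1101101 (7 bits).
Concatenate: 1101101 = 0x6D (7 bits → U+006D).

U+006D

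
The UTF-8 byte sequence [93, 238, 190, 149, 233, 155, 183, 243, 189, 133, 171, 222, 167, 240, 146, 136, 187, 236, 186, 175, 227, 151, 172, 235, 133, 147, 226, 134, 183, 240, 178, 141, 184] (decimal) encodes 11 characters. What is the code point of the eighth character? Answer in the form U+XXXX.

Offset 0: leading byte 0x5D = 01011101 → 1-byte char #1 = 5D.
Offset 1: leading byte 0xEE = 11101110 → 3-byte char #2 = EE BE 95.
Offset 4: leading byte 0xE9 = 11101001 → 3-byte char #3 = E9 9B B7.
Offset 7: leading byte 0xF3 = 11110011 → 4-byte char #4 = F3 BD 85 AB.
Offset 11: leading byte 0xDE = 11011110 → 2-byte char #5 = DE A7.
Offset 13: leading byte 0xF0 = 11110000 → 4-byte char #6 = F0 92 88 BB.
Offset 17: leading byte 0xEC = 11101100 → 3-byte char #7 = EC BA AF.
Offset 20: leading byte 0xE3 = 11100011 → 3-byte char #8 = E3 97 AC.
Leading byte 0xE3 = 11100011 matches 1110xxxx → 3-byte sequence.
Byte 1: 0xE3 = 11100011, payload 0011 (4 bits).
Byte 2: 0x97 = 10010111 (10xxxxxx ✓), payload 010111.
Byte 3: 0xAC = 10101100 (10xxxxxx ✓), payload 101100.
Concatenate: 0011010111101100 = 0x35EC (16 bits → U+35EC).

U+35EC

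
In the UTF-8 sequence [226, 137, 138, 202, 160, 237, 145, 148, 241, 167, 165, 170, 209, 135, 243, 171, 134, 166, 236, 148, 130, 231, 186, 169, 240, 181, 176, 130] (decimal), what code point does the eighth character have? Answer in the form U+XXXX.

U+7EA9

Offset 0: leading byte 0xE2 = 11100010 → 3-byte char #1 = E2 89 8A.
Offset 3: leading byte 0xCA = 11001010 → 2-byte char #2 = CA A0.
Offset 5: leading byte 0xED = 11101101 → 3-byte char #3 = ED 91 94.
Offset 8: leading byte 0xF1 = 11110001 → 4-byte char #4 = F1 A7 A5 AA.
Offset 12: leading byte 0xD1 = 11010001 → 2-byte char #5 = D1 87.
Offset 14: leading byte 0xF3 = 11110011 → 4-byte char #6 = F3 AB 86 A6.
Offset 18: leading byte 0xEC = 11101100 → 3-byte char #7 = EC 94 82.
Offset 21: leading byte 0xE7 = 11100111 → 3-byte char #8 = E7 BA A9.
Leading byte 0xE7 = 11100111 matches 1110xxxx → 3-byte sequence.
Byte 1: 0xE7 = 11100111, payload 0111 (4 bits).
Byte 2: 0xBA = 10111010 (10xxxxxx ✓), payload 111010.
Byte 3: 0xA9 = 10101001 (10xxxxxx ✓), payload 101001.
Concatenate: 0111111010101001 = 0x7EA9 (16 bits → U+7EA9).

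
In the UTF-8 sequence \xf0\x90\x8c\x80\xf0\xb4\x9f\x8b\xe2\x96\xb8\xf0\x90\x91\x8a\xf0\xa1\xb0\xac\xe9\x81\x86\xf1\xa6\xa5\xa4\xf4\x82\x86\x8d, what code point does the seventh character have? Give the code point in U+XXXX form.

U+66964

Offset 0: leading byte 0xF0 = 11110000 → 4-byte char #1 = F0 90 8C 80.
Offset 4: leading byte 0xF0 = 11110000 → 4-byte char #2 = F0 B4 9F 8B.
Offset 8: leading byte 0xE2 = 11100010 → 3-byte char #3 = E2 96 B8.
Offset 11: leading byte 0xF0 = 11110000 → 4-byte char #4 = F0 90 91 8A.
Offset 15: leading byte 0xF0 = 11110000 → 4-byte char #5 = F0 A1 B0 AC.
Offset 19: leading byte 0xE9 = 11101001 → 3-byte char #6 = E9 81 86.
Offset 22: leading byte 0xF1 = 11110001 → 4-byte char #7 = F1 A6 A5 A4.
Leading byte 0xF1 = 11110001 matches 11110xxx → 4-byte sequence.
Byte 1: 0xF1 = 11110001, payload 001 (3 bits).
Byte 2: 0xA6 = 10100110 (10xxxxxx ✓), payload 100110.
Byte 3: 0xA5 = 10100101 (10xxxxxx ✓), payload 100101.
Byte 4: 0xA4 = 10100100 (10xxxxxx ✓), payload 100100.
Concatenate: 001100110100101100100 = 0x66964 (21 bits → U+66964).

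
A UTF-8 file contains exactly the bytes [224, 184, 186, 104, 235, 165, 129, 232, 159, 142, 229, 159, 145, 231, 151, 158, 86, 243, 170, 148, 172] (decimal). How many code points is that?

Byte at offset 0: 0xE0 = 11100000 → 3-byte char (#1). Advance 3.
Byte at offset 3: 0x68 = 01101000 → 1-byte char (#2). Advance 1.
Byte at offset 4: 0xEB = 11101011 → 3-byte char (#3). Advance 3.
Byte at offset 7: 0xE8 = 11101000 → 3-byte char (#4). Advance 3.
Byte at offset 10: 0xE5 = 11100101 → 3-byte char (#5). Advance 3.
Byte at offset 13: 0xE7 = 11100111 → 3-byte char (#6). Advance 3.
Byte at offset 16: 0x56 = 01010110 → 1-byte char (#7). Advance 1.
Byte at offset 17: 0xF3 = 11110011 → 4-byte char (#8). Advance 4.
Reached end at offset 21 after 8 code points.

8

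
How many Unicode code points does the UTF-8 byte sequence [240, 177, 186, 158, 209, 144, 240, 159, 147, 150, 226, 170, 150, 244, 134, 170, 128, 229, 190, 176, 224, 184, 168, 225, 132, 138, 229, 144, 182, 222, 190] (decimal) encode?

10

Byte at offset 0: 0xF0 = 11110000 → 4-byte char (#1). Advance 4.
Byte at offset 4: 0xD1 = 11010001 → 2-byte char (#2). Advance 2.
Byte at offset 6: 0xF0 = 11110000 → 4-byte char (#3). Advance 4.
Byte at offset 10: 0xE2 = 11100010 → 3-byte char (#4). Advance 3.
Byte at offset 13: 0xF4 = 11110100 → 4-byte char (#5). Advance 4.
Byte at offset 17: 0xE5 = 11100101 → 3-byte char (#6). Advance 3.
Byte at offset 20: 0xE0 = 11100000 → 3-byte char (#7). Advance 3.
Byte at offset 23: 0xE1 = 11100001 → 3-byte char (#8). Advance 3.
Byte at offset 26: 0xE5 = 11100101 → 3-byte char (#9). Advance 3.
Byte at offset 29: 0xDE = 11011110 → 2-byte char (#10). Advance 2.
Reached end at offset 31 after 10 code points.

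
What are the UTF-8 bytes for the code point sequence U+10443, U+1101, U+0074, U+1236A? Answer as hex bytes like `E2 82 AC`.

F0 90 91 83 E1 84 81 74 F0 92 8D AA

U+10443: 4-byte form → F0 90 91 83.
U+1101: 3-byte form → E1 84 81.
U+0074: 1-byte form → 74.
U+1236A: 4-byte form → F0 92 8D AA.
Concatenated (12 bytes): F0 90 91 83 E1 84 81 74 F0 92 8D AA.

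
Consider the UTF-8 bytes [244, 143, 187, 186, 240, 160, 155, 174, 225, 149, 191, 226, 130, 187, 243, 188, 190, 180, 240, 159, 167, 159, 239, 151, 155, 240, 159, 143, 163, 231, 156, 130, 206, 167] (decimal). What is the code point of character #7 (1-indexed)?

U+F5DB

Offset 0: leading byte 0xF4 = 11110100 → 4-byte char #1 = F4 8F BB BA.
Offset 4: leading byte 0xF0 = 11110000 → 4-byte char #2 = F0 A0 9B AE.
Offset 8: leading byte 0xE1 = 11100001 → 3-byte char #3 = E1 95 BF.
Offset 11: leading byte 0xE2 = 11100010 → 3-byte char #4 = E2 82 BB.
Offset 14: leading byte 0xF3 = 11110011 → 4-byte char #5 = F3 BC BE B4.
Offset 18: leading byte 0xF0 = 11110000 → 4-byte char #6 = F0 9F A7 9F.
Offset 22: leading byte 0xEF = 11101111 → 3-byte char #7 = EF 97 9B.
Leading byte 0xEF = 11101111 matches 1110xxxx → 3-byte sequence.
Byte 1: 0xEF = 11101111, payload 1111 (4 bits).
Byte 2: 0x97 = 10010111 (10xxxxxx ✓), payload 010111.
Byte 3: 0x9B = 10011011 (10xxxxxx ✓), payload 011011.
Concatenate: 1111010111011011 = 0xF5DB (16 bits → U+F5DB).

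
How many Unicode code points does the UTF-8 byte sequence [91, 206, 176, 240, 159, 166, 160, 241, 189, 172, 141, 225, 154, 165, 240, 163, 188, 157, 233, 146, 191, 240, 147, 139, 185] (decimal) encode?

Byte at offset 0: 0x5B = 01011011 → 1-byte char (#1). Advance 1.
Byte at offset 1: 0xCE = 11001110 → 2-byte char (#2). Advance 2.
Byte at offset 3: 0xF0 = 11110000 → 4-byte char (#3). Advance 4.
Byte at offset 7: 0xF1 = 11110001 → 4-byte char (#4). Advance 4.
Byte at offset 11: 0xE1 = 11100001 → 3-byte char (#5). Advance 3.
Byte at offset 14: 0xF0 = 11110000 → 4-byte char (#6). Advance 4.
Byte at offset 18: 0xE9 = 11101001 → 3-byte char (#7). Advance 3.
Byte at offset 21: 0xF0 = 11110000 → 4-byte char (#8). Advance 4.
Reached end at offset 25 after 8 code points.

8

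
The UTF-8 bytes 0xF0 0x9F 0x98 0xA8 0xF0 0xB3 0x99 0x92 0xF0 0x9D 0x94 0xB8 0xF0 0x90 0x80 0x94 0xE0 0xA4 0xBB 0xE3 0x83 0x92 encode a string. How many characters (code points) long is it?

6

Byte at offset 0: 0xF0 = 11110000 → 4-byte char (#1). Advance 4.
Byte at offset 4: 0xF0 = 11110000 → 4-byte char (#2). Advance 4.
Byte at offset 8: 0xF0 = 11110000 → 4-byte char (#3). Advance 4.
Byte at offset 12: 0xF0 = 11110000 → 4-byte char (#4). Advance 4.
Byte at offset 16: 0xE0 = 11100000 → 3-byte char (#5). Advance 3.
Byte at offset 19: 0xE3 = 11100011 → 3-byte char (#6). Advance 3.
Reached end at offset 22 after 6 code points.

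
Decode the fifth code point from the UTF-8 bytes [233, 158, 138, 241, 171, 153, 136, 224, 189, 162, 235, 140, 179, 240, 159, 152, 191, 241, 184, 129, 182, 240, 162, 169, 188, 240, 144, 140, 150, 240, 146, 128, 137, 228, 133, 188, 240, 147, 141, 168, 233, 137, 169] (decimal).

U+1F63F

Offset 0: leading byte 0xE9 = 11101001 → 3-byte char #1 = E9 9E 8A.
Offset 3: leading byte 0xF1 = 11110001 → 4-byte char #2 = F1 AB 99 88.
Offset 7: leading byte 0xE0 = 11100000 → 3-byte char #3 = E0 BD A2.
Offset 10: leading byte 0xEB = 11101011 → 3-byte char #4 = EB 8C B3.
Offset 13: leading byte 0xF0 = 11110000 → 4-byte char #5 = F0 9F 98 BF.
Leading byte 0xF0 = 11110000 matches 11110xxx → 4-byte sequence.
Byte 1: 0xF0 = 11110000, payload 000 (3 bits).
Byte 2: 0x9F = 10011111 (10xxxxxx ✓), payload 011111.
Byte 3: 0x98 = 10011000 (10xxxxxx ✓), payload 011000.
Byte 4: 0xBF = 10111111 (10xxxxxx ✓), payload 111111.
Concatenate: 000011111011000111111 = 0x1F63F (21 bits → U+1F63F).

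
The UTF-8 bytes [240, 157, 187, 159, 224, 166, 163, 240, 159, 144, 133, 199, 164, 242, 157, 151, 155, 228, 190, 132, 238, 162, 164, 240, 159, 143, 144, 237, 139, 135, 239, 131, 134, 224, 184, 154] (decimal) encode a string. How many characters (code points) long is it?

Byte at offset 0: 0xF0 = 11110000 → 4-byte char (#1). Advance 4.
Byte at offset 4: 0xE0 = 11100000 → 3-byte char (#2). Advance 3.
Byte at offset 7: 0xF0 = 11110000 → 4-byte char (#3). Advance 4.
Byte at offset 11: 0xC7 = 11000111 → 2-byte char (#4). Advance 2.
Byte at offset 13: 0xF2 = 11110010 → 4-byte char (#5). Advance 4.
Byte at offset 17: 0xE4 = 11100100 → 3-byte char (#6). Advance 3.
Byte at offset 20: 0xEE = 11101110 → 3-byte char (#7). Advance 3.
Byte at offset 23: 0xF0 = 11110000 → 4-byte char (#8). Advance 4.
Byte at offset 27: 0xED = 11101101 → 3-byte char (#9). Advance 3.
Byte at offset 30: 0xEF = 11101111 → 3-byte char (#10). Advance 3.
Byte at offset 33: 0xE0 = 11100000 → 3-byte char (#11). Advance 3.
Reached end at offset 36 after 11 code points.

11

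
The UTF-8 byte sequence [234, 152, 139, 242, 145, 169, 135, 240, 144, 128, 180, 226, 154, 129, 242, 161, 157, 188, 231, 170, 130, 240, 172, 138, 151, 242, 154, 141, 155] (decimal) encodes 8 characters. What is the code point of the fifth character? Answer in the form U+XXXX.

U+A177C

Offset 0: leading byte 0xEA = 11101010 → 3-byte char #1 = EA 98 8B.
Offset 3: leading byte 0xF2 = 11110010 → 4-byte char #2 = F2 91 A9 87.
Offset 7: leading byte 0xF0 = 11110000 → 4-byte char #3 = F0 90 80 B4.
Offset 11: leading byte 0xE2 = 11100010 → 3-byte char #4 = E2 9A 81.
Offset 14: leading byte 0xF2 = 11110010 → 4-byte char #5 = F2 A1 9D BC.
Leading byte 0xF2 = 11110010 matches 11110xxx → 4-byte sequence.
Byte 1: 0xF2 = 11110010, payload 010 (3 bits).
Byte 2: 0xA1 = 10100001 (10xxxxxx ✓), payload 100001.
Byte 3: 0x9D = 10011101 (10xxxxxx ✓), payload 011101.
Byte 4: 0xBC = 10111100 (10xxxxxx ✓), payload 111100.
Concatenate: 010100001011101111100 = 0xA177C (21 bits → U+A177C).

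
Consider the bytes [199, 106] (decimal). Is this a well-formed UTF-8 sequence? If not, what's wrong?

Leading byte 0xC7 = 11000111 → 2-byte form.
Byte 2 is 0x6A = 01101010, which is not 10xxxxxx — expected a continuation byte.

invalid (non-continuation byte where continuation expected)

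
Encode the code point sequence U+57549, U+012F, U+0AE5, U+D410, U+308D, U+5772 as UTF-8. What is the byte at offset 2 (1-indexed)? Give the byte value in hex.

1-indexed offset 2 is 0-indexed offset 1.
U+57549 → 4-byte form F1 97 95 89 at offsets 0–3.
Offset 1 falls in char 1's range; it's byte 2 of F1 97 95 89 = 0x97.

0x97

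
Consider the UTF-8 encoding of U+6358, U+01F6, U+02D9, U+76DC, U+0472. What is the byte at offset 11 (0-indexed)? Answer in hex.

0xB2

U+6358 → 3-byte form E6 8D 98 at offsets 0–2.
U+01F6 → 2-byte form C7 B6 at offsets 3–4.
U+02D9 → 2-byte form CB 99 at offsets 5–6.
U+76DC → 3-byte form E7 9B 9C at offsets 7–9.
U+0472 → 2-byte form D1 B2 at offsets 10–11.
Offset 11 falls in char 5's range; it's byte 2 of D1 B2 = 0xB2.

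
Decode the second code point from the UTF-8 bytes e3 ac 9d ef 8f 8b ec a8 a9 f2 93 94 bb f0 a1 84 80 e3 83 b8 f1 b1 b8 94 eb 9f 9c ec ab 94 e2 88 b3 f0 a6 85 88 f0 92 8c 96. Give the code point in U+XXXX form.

U+F3CB

Offset 0: leading byte 0xE3 = 11100011 → 3-byte char #1 = E3 AC 9D.
Offset 3: leading byte 0xEF = 11101111 → 3-byte char #2 = EF 8F 8B.
Leading byte 0xEF = 11101111 matches 1110xxxx → 3-byte sequence.
Byte 1: 0xEF = 11101111, payload 1111 (4 bits).
Byte 2: 0x8F = 10001111 (10xxxxxx ✓), payload 001111.
Byte 3: 0x8B = 10001011 (10xxxxxx ✓), payload 001011.
Concatenate: 1111001111001011 = 0xF3CB (16 bits → U+F3CB).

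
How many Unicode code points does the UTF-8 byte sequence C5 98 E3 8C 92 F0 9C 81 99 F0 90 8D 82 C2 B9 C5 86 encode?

6

Byte at offset 0: 0xC5 = 11000101 → 2-byte char (#1). Advance 2.
Byte at offset 2: 0xE3 = 11100011 → 3-byte char (#2). Advance 3.
Byte at offset 5: 0xF0 = 11110000 → 4-byte char (#3). Advance 4.
Byte at offset 9: 0xF0 = 11110000 → 4-byte char (#4). Advance 4.
Byte at offset 13: 0xC2 = 11000010 → 2-byte char (#5). Advance 2.
Byte at offset 15: 0xC5 = 11000101 → 2-byte char (#6). Advance 2.
Reached end at offset 17 after 6 code points.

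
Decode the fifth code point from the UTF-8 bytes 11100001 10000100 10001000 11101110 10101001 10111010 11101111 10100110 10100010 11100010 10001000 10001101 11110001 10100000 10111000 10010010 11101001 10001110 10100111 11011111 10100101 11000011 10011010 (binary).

Offset 0: leading byte 0xE1 = 11100001 → 3-byte char #1 = E1 84 88.
Offset 3: leading byte 0xEE = 11101110 → 3-byte char #2 = EE A9 BA.
Offset 6: leading byte 0xEF = 11101111 → 3-byte char #3 = EF A6 A2.
Offset 9: leading byte 0xE2 = 11100010 → 3-byte char #4 = E2 88 8D.
Offset 12: leading byte 0xF1 = 11110001 → 4-byte char #5 = F1 A0 B8 92.
Leading byte 0xF1 = 11110001 matches 11110xxx → 4-byte sequence.
Byte 1: 0xF1 = 11110001, payload 001 (3 bits).
Byte 2: 0xA0 = 10100000 (10xxxxxx ✓), payload 100000.
Byte 3: 0xB8 = 10111000 (10xxxxxx ✓), payload 111000.
Byte 4: 0x92 = 10010010 (10xxxxxx ✓), payload 010010.
Concatenate: 001100000111000010010 = 0x60E12 (21 bits → U+60E12).

U+60E12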